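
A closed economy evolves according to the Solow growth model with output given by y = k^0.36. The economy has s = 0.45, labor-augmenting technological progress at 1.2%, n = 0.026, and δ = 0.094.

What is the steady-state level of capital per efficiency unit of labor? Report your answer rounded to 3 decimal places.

At the steady state, Δk = 0, so s·k^α = (n + g + δ)·k.
Rearranging, k^(1−α) = s / (n + g + δ).
k^0.64 = 0.45 / (0.026 + 0.012 + 0.094) = 0.45 / 0.132 = 3.4091
k* = 3.4091^(1/0.64) ≈ 6.7959

k* = 6.796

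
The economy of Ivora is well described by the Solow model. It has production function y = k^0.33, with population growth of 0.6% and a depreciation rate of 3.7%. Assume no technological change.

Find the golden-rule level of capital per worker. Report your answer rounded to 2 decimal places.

k_gold ≈ 20.94

The golden rule sets f'(k) = n + δ, i.e. α·k^(α−1) = n + δ.
So k^(1−α) = α / (n + δ) = 0.33 / 0.043 = 7.6744.
k_gold = 7.6744^(1/0.67) ≈ 20.9393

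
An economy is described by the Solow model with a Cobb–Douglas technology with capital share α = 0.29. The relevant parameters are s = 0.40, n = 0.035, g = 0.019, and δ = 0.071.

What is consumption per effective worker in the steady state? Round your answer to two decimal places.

c* = 0.96

Steady state requires s·f(k) = (n + g + δ)·k, i.e. s·k^α = (n + g + δ)·k.
Dividing both sides by k: k^(1−α) = s / (n + g + δ).
k^0.71 = 0.40 / (0.035 + 0.019 + 0.071) = 0.40 / 0.125 = 3.2000
k* = 3.2000^(1/0.71) ≈ 5.1461
y* = (k*)^α = 5.1461^0.29 ≈ 1.6082
c* = (1 − s)·y* = (1 − 0.40) × 1.6082 ≈ 0.9649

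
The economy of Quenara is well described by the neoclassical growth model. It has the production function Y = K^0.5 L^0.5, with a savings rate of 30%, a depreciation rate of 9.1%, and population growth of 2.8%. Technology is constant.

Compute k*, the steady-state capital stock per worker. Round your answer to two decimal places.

k* = 6.36

At the steady state, Δk = 0, so s·k^α = (n + δ)·k.
Rearranging, k^(1−α) = s / (n + δ).
k^0.5 = 0.30 / (0.028 + 0.091) = 0.30 / 0.119 = 2.5210
k* = 2.5210^(1/0.5) ≈ 6.3554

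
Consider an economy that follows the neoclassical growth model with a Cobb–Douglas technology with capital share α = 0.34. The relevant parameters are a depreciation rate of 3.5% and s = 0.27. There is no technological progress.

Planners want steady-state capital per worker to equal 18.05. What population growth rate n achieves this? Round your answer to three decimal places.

Steady state requires s·f(k) = (n + δ)·k, i.e. s·k^α = (n + δ)·k.
So s / (n + δ) = (k*)^(1−α) = 18.05^0.66 = 6.7496.
Therefore n + δ = s / 6.7496 = 0.27 / 6.7496 = 0.0400, so n = 0.0400 − 0.035 = 0.0050.

n ≈ 0.005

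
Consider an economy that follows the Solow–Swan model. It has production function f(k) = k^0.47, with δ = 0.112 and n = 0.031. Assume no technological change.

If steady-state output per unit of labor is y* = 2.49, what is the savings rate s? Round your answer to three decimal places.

s ≈ 0.400

In steady state, investment equals break-even investment: s·k^α = (n + δ)·k.
Since y* = [s/(n + δ)]^(α/(1−α)), we have s/(n + δ) = (y*)^((1−α)/α) = 2.49^1.1277 = 2.7977.
Therefore s = 2.7977 × (n + δ) = 2.7977 × 0.143 = 0.4001.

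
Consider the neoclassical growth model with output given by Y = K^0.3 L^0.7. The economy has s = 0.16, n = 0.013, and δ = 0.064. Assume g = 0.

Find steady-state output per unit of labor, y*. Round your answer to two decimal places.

Steady state requires s·f(k) = (n + δ)·k, i.e. s·k^α = (n + δ)·k.
Rearranging, k^(1−α) = s / (n + δ).
k^0.7 = 0.16 / (0.013 + 0.064) = 0.16 / 0.077 = 2.0779
k* = 2.0779^(1/0.7) ≈ 2.8428
y* = (k*)^α = 2.8428^0.3 ≈ 1.3681

y* ≈ 1.37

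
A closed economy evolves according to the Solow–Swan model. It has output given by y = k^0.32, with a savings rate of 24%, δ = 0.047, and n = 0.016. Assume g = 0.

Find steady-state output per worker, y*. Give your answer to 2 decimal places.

y* ≈ 1.88

At the steady state, Δk = 0, so s·k^α = (n + δ)·k.
Rearranging, k^(1−α) = s / (n + δ).
k^0.68 = 0.24 / (0.016 + 0.047) = 0.24 / 0.063 = 3.8095
k* = 3.8095^(1/0.68) ≈ 7.1485
y* = (k*)^α = 7.1485^0.32 ≈ 1.8765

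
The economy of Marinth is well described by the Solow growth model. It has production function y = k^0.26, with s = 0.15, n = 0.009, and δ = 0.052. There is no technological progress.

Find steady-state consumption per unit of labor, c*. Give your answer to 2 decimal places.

c* = 1.17

Steady state requires s·f(k) = (n + δ)·k, i.e. s·k^α = (n + δ)·k.
Rearranging, k^(1−α) = s / (n + δ).
k^0.74 = 0.15 / (0.009 + 0.052) = 0.15 / 0.061 = 2.4590
k* = 2.4590^(1/0.74) ≈ 3.3733
y* = (k*)^α = 3.3733^0.26 ≈ 1.3718
c* = (1 − s)·y* = (1 − 0.15) × 1.3718 ≈ 1.1660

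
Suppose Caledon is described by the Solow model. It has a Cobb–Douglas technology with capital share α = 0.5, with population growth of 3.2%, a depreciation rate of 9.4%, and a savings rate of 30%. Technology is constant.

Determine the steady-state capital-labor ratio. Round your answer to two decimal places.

At the steady state, Δk = 0, so s·k^α = (n + δ)·k.
Rearranging, k^(1−α) = s / (n + δ).
k^0.5 = 0.30 / (0.032 + 0.094) = 0.30 / 0.126 = 2.3810
k* = 2.3810^(1/0.5) ≈ 5.6692

k* ≈ 5.67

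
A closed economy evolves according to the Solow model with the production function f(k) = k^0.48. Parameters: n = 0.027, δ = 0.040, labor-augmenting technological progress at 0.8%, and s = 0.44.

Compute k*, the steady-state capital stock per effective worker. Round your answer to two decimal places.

In steady state, investment equals break-even investment: s·k^α = (n + g + δ)·k.
Dividing both sides by k: k^(1−α) = s / (n + g + δ).
k^0.52 = 0.44 / (0.027 + 0.008 + 0.040) = 0.44 / 0.075 = 5.8667
k* = 5.8667^(1/0.52) ≈ 30.0387

k* ≈ 30.04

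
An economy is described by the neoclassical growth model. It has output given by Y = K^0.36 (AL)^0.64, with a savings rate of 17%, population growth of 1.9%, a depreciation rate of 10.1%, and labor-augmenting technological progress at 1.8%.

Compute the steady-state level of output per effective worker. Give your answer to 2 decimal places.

y* = 1.12

At the steady state, Δk = 0, so s·k^α = (n + g + δ)·k.
Rearranging, k^(1−α) = s / (n + g + δ).
k^0.64 = 0.17 / (0.019 + 0.018 + 0.101) = 0.17 / 0.138 = 1.2319
k* = 1.2319^(1/0.64) ≈ 1.3852
y* = (k*)^α = 1.3852^0.36 ≈ 1.1245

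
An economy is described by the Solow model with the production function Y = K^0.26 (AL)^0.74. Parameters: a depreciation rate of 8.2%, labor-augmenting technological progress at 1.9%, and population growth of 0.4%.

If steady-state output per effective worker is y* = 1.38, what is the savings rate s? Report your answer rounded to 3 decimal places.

s ≈ 0.263

At the steady state, Δk = 0, so s·k^α = (n + g + δ)·k.
Since y* = [s/(n + g + δ)]^(α/(1−α)), we have s/(n + g + δ) = (y*)^((1−α)/α) = 1.38^2.8462 = 2.5011.
Therefore s = 2.5011 × (n + g + δ) = 2.5011 × 0.105 = 0.2626.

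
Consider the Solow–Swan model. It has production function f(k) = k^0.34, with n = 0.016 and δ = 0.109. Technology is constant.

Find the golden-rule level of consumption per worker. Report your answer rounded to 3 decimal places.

c_gold ≈ 1.105

At the golden rule, f'(k) = n + δ, so α·k^(α−1) = n + δ and k_gold = (α/(n + δ))^(1/(1−α)).
k_gold = (0.34/0.125)^(1/0.66) = 2.7200^1.5152 ≈ 4.5547
c_gold = f(k_gold) − (n + δ)·k_gold = 1.6745 − 0.125×4.5547 ≈ 1.1052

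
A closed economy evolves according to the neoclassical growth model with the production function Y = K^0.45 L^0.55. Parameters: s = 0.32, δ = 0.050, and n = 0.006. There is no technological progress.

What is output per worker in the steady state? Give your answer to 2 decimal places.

Steady state requires s·f(k) = (n + δ)·k, i.e. s·k^α = (n + δ)·k.
Rearranging, k^(1−α) = s / (n + δ).
k^0.55 = 0.32 / (0.006 + 0.050) = 0.32 / 0.056 = 5.7143
k* = 5.7143^(1/0.55) ≈ 23.7846
y* = (k*)^α = 23.7846^0.45 ≈ 4.1623

y* = 4.16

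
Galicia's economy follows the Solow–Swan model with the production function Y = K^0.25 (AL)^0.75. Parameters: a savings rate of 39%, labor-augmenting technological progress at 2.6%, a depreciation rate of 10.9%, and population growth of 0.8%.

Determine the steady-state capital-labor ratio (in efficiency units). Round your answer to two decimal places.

k* ≈ 3.81

Steady state requires s·f(k) = (n + g + δ)·k, i.e. s·k^α = (n + g + δ)·k.
Rearranging, k^(1−α) = s / (n + g + δ).
k^0.75 = 0.39 / (0.008 + 0.026 + 0.109) = 0.39 / 0.143 = 2.7273
k* = 2.7273^(1/0.75) ≈ 3.8105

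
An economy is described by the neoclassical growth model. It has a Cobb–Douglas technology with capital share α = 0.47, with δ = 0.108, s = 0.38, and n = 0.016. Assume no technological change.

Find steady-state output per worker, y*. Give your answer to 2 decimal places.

In steady state, investment equals break-even investment: s·k^α = (n + δ)·k.
Rearranging, k^(1−α) = s / (n + δ).
k^0.53 = 0.38 / (0.016 + 0.108) = 0.38 / 0.124 = 3.0645
k* = 3.0645^(1/0.53) ≈ 8.2729
y* = (k*)^α = 8.2729^0.47 ≈ 2.6996

y* = 2.70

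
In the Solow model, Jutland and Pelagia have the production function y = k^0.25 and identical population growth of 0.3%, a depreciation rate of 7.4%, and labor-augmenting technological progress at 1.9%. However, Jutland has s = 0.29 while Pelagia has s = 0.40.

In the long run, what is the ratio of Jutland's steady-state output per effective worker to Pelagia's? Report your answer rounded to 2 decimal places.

Steady-state y* = [s/(n + g + δ)]^(α/(1−α)), so the ratio is [ (s_J/(n + g + δ)_J) / (s_P/(n + g + δ)_P) ]^0.3333.
s_J/(n + g + δ)_J = 0.29/0.096 = 3.0208; s_P/(n + g + δ)_P = 0.40/0.096 = 4.1667.
Ratio = (3.0208/4.1667)^0.3333 = 0.7250^0.3333 ≈ 0.8984

ratio ≈ 0.90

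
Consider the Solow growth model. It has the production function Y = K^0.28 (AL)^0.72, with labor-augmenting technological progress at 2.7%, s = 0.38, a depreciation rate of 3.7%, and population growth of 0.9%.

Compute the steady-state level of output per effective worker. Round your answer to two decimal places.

Steady state requires s·f(k) = (n + g + δ)·k, i.e. s·k^α = (n + g + δ)·k.
Rearranging, k^(1−α) = s / (n + g + δ).
k^0.72 = 0.38 / (0.009 + 0.027 + 0.037) = 0.38 / 0.073 = 5.2055
k* = 5.2055^(1/0.72) ≈ 9.8875
y* = (k*)^α = 9.8875^0.28 ≈ 1.8994

y* = 1.90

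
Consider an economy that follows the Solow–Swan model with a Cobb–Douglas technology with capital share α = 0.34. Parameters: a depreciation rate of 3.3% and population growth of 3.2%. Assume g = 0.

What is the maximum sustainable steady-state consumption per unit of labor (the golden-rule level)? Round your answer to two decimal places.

c_gold ≈ 1.55

At the golden rule, f'(k) = n + δ, so α·k^(α−1) = n + δ and k_gold = (α/(n + δ))^(1/(1−α)).
k_gold = (0.34/0.065)^(1/0.66) = 5.2308^1.5152 ≈ 12.2680
c_gold = f(k_gold) − (n + δ)·k_gold = 2.3452 − 0.065×12.2680 ≈ 1.5478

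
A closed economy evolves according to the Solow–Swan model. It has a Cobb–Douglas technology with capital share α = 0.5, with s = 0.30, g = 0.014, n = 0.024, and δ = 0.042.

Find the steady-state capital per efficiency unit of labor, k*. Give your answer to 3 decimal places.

In steady state, investment equals break-even investment: s·k^α = (n + g + δ)·k.
Rearranging, k^(1−α) = s / (n + g + δ).
k^0.5 = 0.30 / (0.024 + 0.014 + 0.042) = 0.30 / 0.080 = 3.7500
k* = 3.7500^(1/0.5) ≈ 14.0625

k* ≈ 14.063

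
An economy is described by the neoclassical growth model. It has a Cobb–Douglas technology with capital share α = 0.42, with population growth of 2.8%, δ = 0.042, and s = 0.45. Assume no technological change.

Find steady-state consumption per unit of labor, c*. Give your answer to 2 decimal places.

Steady state requires s·f(k) = (n + δ)·k, i.e. s·k^α = (n + δ)·k.
Rearranging, k^(1−α) = s / (n + δ).
k^0.58 = 0.45 / (0.028 + 0.042) = 0.45 / 0.070 = 6.4286
k* = 6.4286^(1/0.58) ≈ 24.7346
y* = (k*)^α = 24.7346^0.42 ≈ 3.8476
c* = (1 − s)·y* = (1 − 0.45) × 3.8476 ≈ 2.1162

c* ≈ 2.12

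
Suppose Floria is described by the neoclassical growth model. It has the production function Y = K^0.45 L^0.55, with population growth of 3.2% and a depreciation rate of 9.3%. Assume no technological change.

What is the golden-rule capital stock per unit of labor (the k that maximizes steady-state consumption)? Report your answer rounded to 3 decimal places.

k_gold ≈ 10.267

The golden rule sets f'(k) = n + δ, i.e. α·k^(α−1) = n + δ.
So k^(1−α) = α / (n + δ) = 0.45 / 0.125 = 3.6000.
k_gold = 3.6000^(1/0.55) ≈ 10.2674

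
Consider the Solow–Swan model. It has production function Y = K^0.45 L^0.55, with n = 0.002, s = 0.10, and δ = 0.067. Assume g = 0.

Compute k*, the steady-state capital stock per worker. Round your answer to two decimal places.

At the steady state, Δk = 0, so s·k^α = (n + δ)·k.
Dividing both sides by k: k^(1−α) = s / (n + δ).
k^0.55 = 0.10 / (0.002 + 0.067) = 0.10 / 0.069 = 1.4493
k* = 1.4493^(1/0.55) ≈ 1.9634

k* = 1.96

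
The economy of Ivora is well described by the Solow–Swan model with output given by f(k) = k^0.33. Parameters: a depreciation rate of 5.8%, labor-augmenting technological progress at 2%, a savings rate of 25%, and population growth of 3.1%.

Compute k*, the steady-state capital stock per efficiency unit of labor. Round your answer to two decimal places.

k* ≈ 3.45

Steady state requires s·f(k) = (n + g + δ)·k, i.e. s·k^α = (n + g + δ)·k.
Rearranging, k^(1−α) = s / (n + g + δ).
k^0.67 = 0.25 / (0.031 + 0.020 + 0.058) = 0.25 / 0.109 = 2.2936
k* = 2.2936^(1/0.67) ≈ 3.4521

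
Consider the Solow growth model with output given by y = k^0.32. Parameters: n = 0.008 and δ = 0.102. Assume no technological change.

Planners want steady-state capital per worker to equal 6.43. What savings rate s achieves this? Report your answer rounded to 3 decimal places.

At the steady state, Δk = 0, so s·k^α = (n + δ)·k.
So s / (n + δ) = (k*)^(1−α) = 6.43^0.68 = 3.5447.
Therefore s = 3.5447 × (n + δ) = 3.5447 × 0.110 = 0.3899.

s ≈ 0.390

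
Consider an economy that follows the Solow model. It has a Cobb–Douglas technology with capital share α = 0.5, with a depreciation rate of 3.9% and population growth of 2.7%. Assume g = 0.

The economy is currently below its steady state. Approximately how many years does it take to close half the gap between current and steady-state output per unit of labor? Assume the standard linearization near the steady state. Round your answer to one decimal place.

about 21.0 years

Near the steady state the convergence rate is λ = (1 − α)(n + δ).
λ = (1 − 0.5) × 0.066 = 0.5 × 0.066 = 0.0330
Half-life = ln 2 / λ = 0.6931 / 0.0330 ≈ 21.00 years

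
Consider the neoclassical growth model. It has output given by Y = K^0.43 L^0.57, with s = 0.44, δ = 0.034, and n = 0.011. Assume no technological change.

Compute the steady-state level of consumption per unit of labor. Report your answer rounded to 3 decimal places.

In steady state, investment equals break-even investment: s·k^α = (n + δ)·k.
Dividing both sides by k: k^(1−α) = s / (n + δ).
k^0.57 = 0.44 / (0.011 + 0.034) = 0.44 / 0.045 = 9.7778
k* = 9.7778^(1/0.57) ≈ 54.6091
y* = (k*)^α = 54.6091^0.43 ≈ 5.5850
c* = (1 − s)·y* = (1 − 0.44) × 5.5850 ≈ 3.1276

c* = 3.128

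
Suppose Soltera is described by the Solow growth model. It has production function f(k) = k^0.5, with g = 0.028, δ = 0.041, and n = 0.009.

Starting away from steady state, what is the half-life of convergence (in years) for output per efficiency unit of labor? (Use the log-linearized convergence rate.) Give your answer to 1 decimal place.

Near the steady state the convergence rate is λ = (1 − α)(n + g + δ).
λ = (1 − 0.5) × 0.078 = 0.5 × 0.078 = 0.0390
Half-life = ln 2 / λ = 0.6931 / 0.0390 ≈ 17.77 years

t_½ ≈ 17.8 years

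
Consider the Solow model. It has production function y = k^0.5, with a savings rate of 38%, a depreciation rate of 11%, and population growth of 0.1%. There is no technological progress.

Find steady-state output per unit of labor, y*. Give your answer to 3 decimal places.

y* = 3.423

In steady state, investment equals break-even investment: s·k^α = (n + δ)·k.
Rearranging, k^(1−α) = s / (n + δ).
k^0.5 = 0.38 / (0.001 + 0.110) = 0.38 / 0.111 = 3.4234
k* = 3.4234^(1/0.5) ≈ 11.7197
y* = (k*)^α = 11.7197^0.5 ≈ 3.4234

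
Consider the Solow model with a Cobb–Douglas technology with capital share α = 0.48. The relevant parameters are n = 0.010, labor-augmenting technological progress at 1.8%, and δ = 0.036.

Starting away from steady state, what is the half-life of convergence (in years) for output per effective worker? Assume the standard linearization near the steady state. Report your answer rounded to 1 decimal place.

Near the steady state the convergence rate is λ = (1 − α)(n + g + δ).
λ = (1 − 0.48) × 0.064 = 0.52 × 0.064 = 0.03328
Half-life = ln 2 / λ = 0.6931 / 0.03328 ≈ 20.83 years

t_½ ≈ 20.8 years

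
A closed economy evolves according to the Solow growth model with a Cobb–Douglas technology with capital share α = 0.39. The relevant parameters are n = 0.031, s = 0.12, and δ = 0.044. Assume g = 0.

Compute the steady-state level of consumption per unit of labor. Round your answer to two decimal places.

c* = 1.19

Steady state requires s·f(k) = (n + δ)·k, i.e. s·k^α = (n + δ)·k.
Rearranging, k^(1−α) = s / (n + δ).
k^0.61 = 0.12 / (0.031 + 0.044) = 0.12 / 0.075 = 1.6000
k* = 1.6000^(1/0.61) ≈ 2.1608
y* = (k*)^α = 2.1608^0.39 ≈ 1.3505
c* = (1 − s)·y* = (1 − 0.12) × 1.3505 ≈ 1.1884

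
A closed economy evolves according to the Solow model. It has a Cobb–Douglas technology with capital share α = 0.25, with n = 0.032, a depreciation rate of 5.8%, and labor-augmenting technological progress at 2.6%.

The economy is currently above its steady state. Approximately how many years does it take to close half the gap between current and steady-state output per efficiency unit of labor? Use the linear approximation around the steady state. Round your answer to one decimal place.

Near the steady state the convergence rate is λ = (1 − α)(n + g + δ).
λ = (1 − 0.25) × 0.116 = 0.75 × 0.116 = 0.0870
Half-life = ln 2 / λ = 0.6931 / 0.0870 ≈ 7.97 years

t_½ ≈ 8.0 years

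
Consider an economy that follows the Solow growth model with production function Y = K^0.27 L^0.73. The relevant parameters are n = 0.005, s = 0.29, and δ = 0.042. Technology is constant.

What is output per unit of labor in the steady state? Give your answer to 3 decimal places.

y* = 1.960

Steady state requires s·f(k) = (n + δ)·k, i.e. s·k^α = (n + δ)·k.
Dividing both sides by k: k^(1−α) = s / (n + δ).
k^0.73 = 0.29 / (0.005 + 0.042) = 0.29 / 0.047 = 6.1702
k* = 6.1702^(1/0.73) ≈ 12.0949
y* = (k*)^α = 12.0949^0.27 ≈ 1.9602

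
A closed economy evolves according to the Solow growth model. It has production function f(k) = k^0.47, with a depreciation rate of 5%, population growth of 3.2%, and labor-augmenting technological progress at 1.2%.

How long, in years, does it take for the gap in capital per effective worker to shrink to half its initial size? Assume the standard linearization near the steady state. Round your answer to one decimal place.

Near the steady state the convergence rate is λ = (1 − α)(n + g + δ).
λ = (1 − 0.47) × 0.094 = 0.53 × 0.094 = 0.04982
Half-life = ln 2 / λ = 0.6931 / 0.04982 ≈ 13.91 years

half-life ≈ 13.9 years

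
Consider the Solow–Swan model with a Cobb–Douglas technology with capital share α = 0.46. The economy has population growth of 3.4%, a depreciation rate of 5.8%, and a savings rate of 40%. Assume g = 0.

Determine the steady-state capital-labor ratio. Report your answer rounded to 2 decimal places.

Steady state requires s·f(k) = (n + δ)·k, i.e. s·k^α = (n + δ)·k.
Dividing both sides by k: k^(1−α) = s / (n + δ).
k^0.54 = 0.40 / (0.034 + 0.058) = 0.40 / 0.092 = 4.3478
k* = 4.3478^(1/0.54) ≈ 15.2048

k* = 15.20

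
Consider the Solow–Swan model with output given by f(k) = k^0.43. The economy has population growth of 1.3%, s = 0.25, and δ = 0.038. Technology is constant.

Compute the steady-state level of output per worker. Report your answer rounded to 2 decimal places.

y* = 3.32

In steady state, investment equals break-even investment: s·k^α = (n + δ)·k.
Rearranging, k^(1−α) = s / (n + δ).
k^0.57 = 0.25 / (0.013 + 0.038) = 0.25 / 0.051 = 4.9020
k* = 4.9020^(1/0.57) ≈ 16.2623
y* = (k*)^α = 16.2623^0.43 ≈ 3.3175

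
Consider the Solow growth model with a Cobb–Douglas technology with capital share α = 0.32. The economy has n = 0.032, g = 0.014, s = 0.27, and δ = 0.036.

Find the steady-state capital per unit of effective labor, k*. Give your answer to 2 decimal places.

k* ≈ 5.77

At the steady state, Δk = 0, so s·k^α = (n + g + δ)·k.
Dividing both sides by k: k^(1−α) = s / (n + g + δ).
k^0.68 = 0.27 / (0.032 + 0.014 + 0.036) = 0.27 / 0.082 = 3.2927
k* = 3.2927^(1/0.68) ≈ 5.7691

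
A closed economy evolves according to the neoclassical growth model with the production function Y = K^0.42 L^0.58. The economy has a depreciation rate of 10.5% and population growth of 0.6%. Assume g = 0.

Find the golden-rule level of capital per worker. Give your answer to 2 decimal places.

The golden rule sets f'(k) = n + δ, i.e. α·k^(α−1) = n + δ.
So k^(1−α) = α / (n + δ) = 0.42 / 0.111 = 3.7838.
k_gold = 3.7838^(1/0.58) ≈ 9.9181

k_gold ≈ 9.92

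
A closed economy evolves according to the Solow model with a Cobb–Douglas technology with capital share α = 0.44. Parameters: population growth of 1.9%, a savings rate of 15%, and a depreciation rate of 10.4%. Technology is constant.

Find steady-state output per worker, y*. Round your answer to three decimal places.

y* ≈ 1.169

At the steady state, Δk = 0, so s·k^α = (n + δ)·k.
Rearranging, k^(1−α) = s / (n + δ).
k^0.56 = 0.15 / (0.019 + 0.104) = 0.15 / 0.123 = 1.2195
k* = 1.2195^(1/0.56) ≈ 1.4253
y* = (k*)^α = 1.4253^0.44 ≈ 1.1687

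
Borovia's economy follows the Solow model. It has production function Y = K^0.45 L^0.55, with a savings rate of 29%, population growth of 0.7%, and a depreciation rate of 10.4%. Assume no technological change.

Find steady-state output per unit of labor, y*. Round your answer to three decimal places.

At the steady state, Δk = 0, so s·k^α = (n + δ)·k.
Rearranging, k^(1−α) = s / (n + δ).
k^0.55 = 0.29 / (0.007 + 0.104) = 0.29 / 0.111 = 2.6126
k* = 2.6126^(1/0.55) ≈ 5.7321
y* = (k*)^α = 5.7321^0.45 ≈ 2.1940

y* ≈ 2.194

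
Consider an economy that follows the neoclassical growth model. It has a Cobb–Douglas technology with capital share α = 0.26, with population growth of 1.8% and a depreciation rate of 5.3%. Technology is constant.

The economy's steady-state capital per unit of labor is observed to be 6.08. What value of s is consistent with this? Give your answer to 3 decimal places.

In steady state, investment equals break-even investment: s·k^α = (n + δ)·k.
So s / (n + δ) = (k*)^(1−α) = 6.08^0.74 = 3.8027.
Therefore s = 3.8027 × (n + δ) = 3.8027 × 0.071 = 0.2700.

s ≈ 0.270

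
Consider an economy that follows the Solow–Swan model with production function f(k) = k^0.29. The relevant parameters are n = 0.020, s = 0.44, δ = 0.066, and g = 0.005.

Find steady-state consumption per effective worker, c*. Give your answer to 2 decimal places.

c* ≈ 1.07

At the steady state, Δk = 0, so s·k^α = (n + g + δ)·k.
Dividing both sides by k: k^(1−α) = s / (n + g + δ).
k^0.71 = 0.44 / (0.020 + 0.005 + 0.066) = 0.44 / 0.091 = 4.8352
k* = 4.8352^(1/0.71) ≈ 9.2037
y* = (k*)^α = 9.2037^0.29 ≈ 1.9035
c* = (1 − s)·y* = (1 − 0.44) × 1.9035 ≈ 1.0660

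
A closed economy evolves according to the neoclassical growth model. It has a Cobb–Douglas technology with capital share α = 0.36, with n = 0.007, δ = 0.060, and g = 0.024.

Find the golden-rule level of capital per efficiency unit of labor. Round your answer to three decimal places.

The golden rule sets f'(k) = n + g + δ, i.e. α·k^(α−1) = n + g + δ.
So k^(1−α) = α / (n + g + δ) = 0.36 / 0.091 = 3.9560.
k_gold = 3.9560^(1/0.64) ≈ 8.5746

k_gold ≈ 8.575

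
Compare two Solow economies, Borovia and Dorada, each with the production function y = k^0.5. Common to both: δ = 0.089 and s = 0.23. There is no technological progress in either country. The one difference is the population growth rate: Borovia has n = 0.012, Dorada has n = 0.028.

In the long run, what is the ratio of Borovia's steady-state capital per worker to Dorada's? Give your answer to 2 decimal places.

Steady-state k* = [s/(n + δ)]^(1/(1−α)), so the ratio is [ (s_B/(n + δ)_B) / (s_D/(n + δ)_D) ]^2.
s_B/(n + δ)_B = 0.23/0.101 = 2.2772; s_D/(n + δ)_D = 0.23/0.117 = 1.9658.
Ratio = (2.2772/1.9658)^2 = 1.1584^2 ≈ 1.3419

k*_B / k*_D ≈ 1.34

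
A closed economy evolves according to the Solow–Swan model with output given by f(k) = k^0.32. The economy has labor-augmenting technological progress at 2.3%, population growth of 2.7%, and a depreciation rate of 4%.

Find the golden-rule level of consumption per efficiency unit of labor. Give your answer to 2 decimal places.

At the golden rule, f'(k) = n + g + δ, so α·k^(α−1) = n + g + δ and k_gold = (α/(n + g + δ))^(1/(1−α)).
k_gold = (0.32/0.090)^(1/0.68) = 3.5556^1.4706 ≈ 6.4591
c_gold = f(k_gold) − (n + g + δ)·k_gold = 1.8166 − 0.090×6.4591 ≈ 1.2353

c_gold ≈ 1.24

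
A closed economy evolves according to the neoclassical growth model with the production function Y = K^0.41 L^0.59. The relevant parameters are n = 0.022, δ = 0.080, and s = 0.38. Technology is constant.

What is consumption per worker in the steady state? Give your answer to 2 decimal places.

c* = 1.55

In steady state, investment equals break-even investment: s·k^α = (n + δ)·k.
Rearranging, k^(1−α) = s / (n + δ).
k^0.59 = 0.38 / (0.022 + 0.080) = 0.38 / 0.102 = 3.7255
k* = 3.7255^(1/0.59) ≈ 9.2920
y* = (k*)^α = 9.2920^0.41 ≈ 2.4942
c* = (1 − s)·y* = (1 − 0.38) × 2.4942 ≈ 1.5464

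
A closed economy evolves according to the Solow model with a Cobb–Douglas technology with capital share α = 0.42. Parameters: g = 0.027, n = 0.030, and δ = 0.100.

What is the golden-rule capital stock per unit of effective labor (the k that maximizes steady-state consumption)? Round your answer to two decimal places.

The golden rule sets f'(k) = n + g + δ, i.e. α·k^(α−1) = n + g + δ.
So k^(1−α) = α / (n + g + δ) = 0.42 / 0.157 = 2.6752.
k_gold = 2.6752^(1/0.58) ≈ 5.4553

k_gold ≈ 5.46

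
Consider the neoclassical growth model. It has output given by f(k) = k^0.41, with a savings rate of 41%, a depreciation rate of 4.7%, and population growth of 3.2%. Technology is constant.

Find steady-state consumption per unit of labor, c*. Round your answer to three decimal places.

c* ≈ 1.853

Steady state requires s·f(k) = (n + δ)·k, i.e. s·k^α = (n + δ)·k.
Dividing both sides by k: k^(1−α) = s / (n + δ).
k^0.59 = 0.41 / (0.032 + 0.047) = 0.41 / 0.079 = 5.1899
k* = 5.1899^(1/0.59) ≈ 16.2980
y* = (k*)^α = 16.2980^0.41 ≈ 3.1403
c* = (1 − s)·y* = (1 − 0.41) × 3.1403 ≈ 1.8528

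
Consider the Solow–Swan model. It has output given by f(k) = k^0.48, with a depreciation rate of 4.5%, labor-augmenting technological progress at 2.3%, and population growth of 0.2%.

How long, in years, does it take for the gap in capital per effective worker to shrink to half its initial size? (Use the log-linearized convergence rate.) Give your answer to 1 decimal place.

Near the steady state the convergence rate is λ = (1 − α)(n + g + δ).
λ = (1 − 0.48) × 0.070 = 0.52 × 0.070 = 0.0364
Half-life = ln 2 / λ = 0.6931 / 0.0364 ≈ 19.04 years

t_½ ≈ 19.0 years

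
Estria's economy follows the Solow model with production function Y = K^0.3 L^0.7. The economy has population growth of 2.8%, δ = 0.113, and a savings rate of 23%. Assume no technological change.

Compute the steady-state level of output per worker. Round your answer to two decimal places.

y* ≈ 1.23

Steady state requires s·f(k) = (n + δ)·k, i.e. s·k^α = (n + δ)·k.
Dividing both sides by k: k^(1−α) = s / (n + δ).
k^0.7 = 0.23 / (0.028 + 0.113) = 0.23 / 0.141 = 1.6312
k* = 1.6312^(1/0.7) ≈ 2.0118
y* = (k*)^α = 2.0118^0.3 ≈ 1.2333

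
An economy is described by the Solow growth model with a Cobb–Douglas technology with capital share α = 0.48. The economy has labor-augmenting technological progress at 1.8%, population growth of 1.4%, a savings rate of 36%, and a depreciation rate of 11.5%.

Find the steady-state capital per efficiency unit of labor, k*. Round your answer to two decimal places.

In steady state, investment equals break-even investment: s·k^α = (n + g + δ)·k.
Rearranging, k^(1−α) = s / (n + g + δ).
k^0.52 = 0.36 / (0.014 + 0.018 + 0.115) = 0.36 / 0.147 = 2.4490
k* = 2.4490^(1/0.52) ≈ 5.5983

k* ≈ 5.60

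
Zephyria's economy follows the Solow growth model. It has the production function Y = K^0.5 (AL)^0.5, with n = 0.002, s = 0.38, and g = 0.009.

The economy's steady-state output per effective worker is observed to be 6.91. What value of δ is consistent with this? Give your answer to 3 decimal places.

In steady state, investment equals break-even investment: s·k^α = (n + g + δ)·k.
Since y* = [s/(n + g + δ)]^(α/(1−α)), we have s/(n + g + δ) = (y*)^((1−α)/α) = 6.91^1 = 6.9100.
Therefore n + g + δ = s / 6.9100 = 0.38 / 6.9100 = 0.0550, so δ = 0.0550 − 0.011 = 0.0440.

δ ≈ 0.044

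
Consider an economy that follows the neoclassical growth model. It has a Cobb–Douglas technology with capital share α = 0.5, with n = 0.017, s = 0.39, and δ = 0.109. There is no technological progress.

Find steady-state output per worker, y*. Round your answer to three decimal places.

Steady state requires s·f(k) = (n + δ)·k, i.e. s·k^α = (n + δ)·k.
Dividing both sides by k: k^(1−α) = s / (n + δ).
k^0.5 = 0.39 / (0.017 + 0.109) = 0.39 / 0.126 = 3.0952
k* = 3.0952^(1/0.5) ≈ 9.5803
y* = (k*)^α = 9.5803^0.5 ≈ 3.0952

y* = 3.095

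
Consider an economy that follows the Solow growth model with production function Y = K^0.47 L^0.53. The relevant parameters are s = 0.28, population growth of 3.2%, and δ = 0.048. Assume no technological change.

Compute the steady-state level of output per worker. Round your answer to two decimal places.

y* = 3.04

In steady state, investment equals break-even investment: s·k^α = (n + δ)·k.
Dividing both sides by k: k^(1−α) = s / (n + δ).
k^0.53 = 0.28 / (0.032 + 0.048) = 0.28 / 0.080 = 3.5000
k* = 3.5000^(1/0.53) ≈ 10.6303
y* = (k*)^α = 10.6303^0.47 ≈ 3.0372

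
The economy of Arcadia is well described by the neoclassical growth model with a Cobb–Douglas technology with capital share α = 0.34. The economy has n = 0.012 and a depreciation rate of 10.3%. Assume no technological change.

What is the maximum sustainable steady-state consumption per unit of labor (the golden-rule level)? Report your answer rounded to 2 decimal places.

c_gold ≈ 1.15

At the golden rule, f'(k) = n + δ, so α·k^(α−1) = n + δ and k_gold = (α/(n + δ))^(1/(1−α)).
k_gold = (0.34/0.115)^(1/0.66) = 2.9565^1.5152 ≈ 5.1680
c_gold = f(k_gold) − (n + δ)·k_gold = 1.7480 − 0.115×5.1680 ≈ 1.1537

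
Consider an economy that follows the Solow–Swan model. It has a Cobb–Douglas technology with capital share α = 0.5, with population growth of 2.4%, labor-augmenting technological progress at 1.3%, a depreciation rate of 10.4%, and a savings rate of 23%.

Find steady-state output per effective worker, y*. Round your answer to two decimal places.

In steady state, investment equals break-even investment: s·k^α = (n + g + δ)·k.
Dividing both sides by k: k^(1−α) = s / (n + g + δ).
k^0.5 = 0.23 / (0.024 + 0.013 + 0.104) = 0.23 / 0.141 = 1.6312
k* = 1.6312^(1/0.5) ≈ 2.6608
y* = (k*)^α = 2.6608^0.5 ≈ 1.6312

y* ≈ 1.63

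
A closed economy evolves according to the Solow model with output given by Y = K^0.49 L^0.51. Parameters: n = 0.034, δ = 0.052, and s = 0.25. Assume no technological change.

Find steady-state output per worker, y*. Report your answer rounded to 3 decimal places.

y* = 2.788

In steady state, investment equals break-even investment: s·k^α = (n + δ)·k.
Rearranging, k^(1−α) = s / (n + δ).
k^0.51 = 0.25 / (0.034 + 0.052) = 0.25 / 0.086 = 2.9070
k* = 2.9070^(1/0.51) ≈ 8.1043
y* = (k*)^α = 8.1043^0.49 ≈ 2.7879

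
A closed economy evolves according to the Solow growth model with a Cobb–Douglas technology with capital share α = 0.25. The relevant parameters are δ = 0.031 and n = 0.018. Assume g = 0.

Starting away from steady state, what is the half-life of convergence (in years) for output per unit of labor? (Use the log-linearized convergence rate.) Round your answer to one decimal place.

Near the steady state the convergence rate is λ = (1 − α)(n + δ).
λ = (1 − 0.25) × 0.049 = 0.75 × 0.049 = 0.03675
Half-life = ln 2 / λ = 0.6931 / 0.03675 ≈ 18.86 years

t_½ ≈ 18.9 years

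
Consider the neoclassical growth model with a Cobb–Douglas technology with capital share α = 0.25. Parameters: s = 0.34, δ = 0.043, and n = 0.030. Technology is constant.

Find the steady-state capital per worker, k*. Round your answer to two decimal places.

In steady state, investment equals break-even investment: s·k^α = (n + δ)·k.
Dividing both sides by k: k^(1−α) = s / (n + δ).
k^0.75 = 0.34 / (0.030 + 0.043) = 0.34 / 0.073 = 4.6575
k* = 4.6575^(1/0.75) ≈ 7.7780

k* ≈ 7.78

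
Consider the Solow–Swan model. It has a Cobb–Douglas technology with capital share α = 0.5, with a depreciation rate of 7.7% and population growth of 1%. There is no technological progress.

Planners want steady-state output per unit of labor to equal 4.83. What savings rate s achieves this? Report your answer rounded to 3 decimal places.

s ≈ 0.420

Steady state requires s·f(k) = (n + δ)·k, i.e. s·k^α = (n + δ)·k.
Since y* = [s/(n + δ)]^(α/(1−α)), we have s/(n + δ) = (y*)^((1−α)/α) = 4.83^1 = 4.8300.
Therefore s = 4.8300 × (n + δ) = 4.8300 × 0.087 = 0.4202.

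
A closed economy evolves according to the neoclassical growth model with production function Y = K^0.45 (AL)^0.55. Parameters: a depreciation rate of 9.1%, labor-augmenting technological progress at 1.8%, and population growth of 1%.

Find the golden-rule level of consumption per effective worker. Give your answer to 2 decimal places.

At the golden rule, f'(k) = n + g + δ, so α·k^(α−1) = n + g + δ and k_gold = (α/(n + g + δ))^(1/(1−α)).
k_gold = (0.45/0.119)^(1/0.55) = 3.7815^1.8182 ≈ 11.2282
c_gold = f(k_gold) − (n + g + δ)·k_gold = 2.9692 − 0.119×11.2282 ≈ 1.6330

c_gold ≈ 1.63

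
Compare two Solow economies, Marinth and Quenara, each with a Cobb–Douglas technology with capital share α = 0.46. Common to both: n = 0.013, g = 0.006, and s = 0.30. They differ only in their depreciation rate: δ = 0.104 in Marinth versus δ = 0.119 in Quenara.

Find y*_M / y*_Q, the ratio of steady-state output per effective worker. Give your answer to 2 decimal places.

y*_M / y*_Q ≈ 1.10

Steady-state y* = [s/(n + g + δ)]^(α/(1−α)), so the ratio is [ (s_M/(n + g + δ)_M) / (s_Q/(n + g + δ)_Q) ]^0.8519.
s_M/(n + g + δ)_M = 0.30/0.123 = 2.4390; s_Q/(n + g + δ)_Q = 0.30/0.138 = 2.1739.
Ratio = (2.4390/2.1739)^0.8519 = 1.1219^0.8519 ≈ 1.1030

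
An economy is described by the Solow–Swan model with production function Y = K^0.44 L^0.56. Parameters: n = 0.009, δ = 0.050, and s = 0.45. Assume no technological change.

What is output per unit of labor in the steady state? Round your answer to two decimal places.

y* ≈ 4.93

Steady state requires s·f(k) = (n + δ)·k, i.e. s·k^α = (n + δ)·k.
Rearranging, k^(1−α) = s / (n + δ).
k^0.56 = 0.45 / (0.009 + 0.050) = 0.45 / 0.059 = 7.6271
k* = 7.6271^(1/0.56) ≈ 37.6393
y* = (k*)^α = 37.6393^0.44 ≈ 4.9349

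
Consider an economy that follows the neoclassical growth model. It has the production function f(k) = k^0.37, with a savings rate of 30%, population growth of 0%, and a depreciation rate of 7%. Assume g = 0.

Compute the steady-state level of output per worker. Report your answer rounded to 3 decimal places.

y* = 2.351

Steady state requires s·f(k) = (n + δ)·k, i.e. s·k^α = (n + δ)·k.
Dividing both sides by k: k^(1−α) = s / (n + δ).
k^0.63 = 0.30 / (0.000 + 0.070) = 0.30 / 0.070 = 4.2857
k* = 4.2857^(1/0.63) ≈ 10.0742
y* = (k*)^α = 10.0742^0.37 ≈ 2.3506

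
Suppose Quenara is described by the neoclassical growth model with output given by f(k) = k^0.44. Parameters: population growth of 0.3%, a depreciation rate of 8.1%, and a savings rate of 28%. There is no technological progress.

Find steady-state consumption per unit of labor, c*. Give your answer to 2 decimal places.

c* = 1.85

At the steady state, Δk = 0, so s·k^α = (n + δ)·k.
Rearranging, k^(1−α) = s / (n + δ).
k^0.56 = 0.28 / (0.003 + 0.081) = 0.28 / 0.084 = 3.3333
k* = 3.3333^(1/0.56) ≈ 8.5843
y* = (k*)^α = 8.5843^0.44 ≈ 2.5753
c* = (1 − s)·y* = (1 − 0.28) × 2.5753 ≈ 1.8542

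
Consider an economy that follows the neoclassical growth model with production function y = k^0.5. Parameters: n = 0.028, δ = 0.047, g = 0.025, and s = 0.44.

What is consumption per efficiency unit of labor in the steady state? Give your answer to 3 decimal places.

At the steady state, Δk = 0, so s·k^α = (n + g + δ)·k.
Dividing both sides by k: k^(1−α) = s / (n + g + δ).
k^0.5 = 0.44 / (0.028 + 0.025 + 0.047) = 0.44 / 0.100 = 4.4000
k* = 4.4000^(1/0.5) ≈ 19.3600
y* = (k*)^α = 19.3600^0.5 ≈ 4.4000
c* = (1 − s)·y* = (1 − 0.44) × 4.4000 ≈ 2.4640

c* = 2.464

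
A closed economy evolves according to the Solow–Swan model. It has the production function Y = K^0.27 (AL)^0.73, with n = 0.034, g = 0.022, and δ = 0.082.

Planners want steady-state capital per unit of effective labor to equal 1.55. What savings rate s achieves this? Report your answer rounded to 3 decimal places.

At the steady state, Δk = 0, so s·k^α = (n + g + δ)·k.
So s / (n + g + δ) = (k*)^(1−α) = 1.55^0.73 = 1.3770.
Therefore s = 1.3770 × (n + g + δ) = 1.3770 × 0.138 = 0.1900.

s ≈ 0.190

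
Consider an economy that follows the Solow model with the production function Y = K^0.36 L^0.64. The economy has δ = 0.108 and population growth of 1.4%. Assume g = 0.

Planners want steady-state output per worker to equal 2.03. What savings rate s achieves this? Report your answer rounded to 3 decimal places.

s ≈ 0.430

In steady state, investment equals break-even investment: s·k^α = (n + δ)·k.
Since y* = [s/(n + δ)]^(α/(1−α)), we have s/(n + δ) = (y*)^((1−α)/α) = 2.03^1.7778 = 3.5210.
Therefore s = 3.5210 × (n + δ) = 3.5210 × 0.122 = 0.4296.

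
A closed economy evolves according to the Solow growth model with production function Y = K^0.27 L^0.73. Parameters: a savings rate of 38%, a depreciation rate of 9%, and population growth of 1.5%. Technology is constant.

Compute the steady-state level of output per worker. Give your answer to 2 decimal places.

y* ≈ 1.61

At the steady state, Δk = 0, so s·k^α = (n + δ)·k.
Rearranging, k^(1−α) = s / (n + δ).
k^0.73 = 0.38 / (0.015 + 0.090) = 0.38 / 0.105 = 3.6190
k* = 3.6190^(1/0.73) ≈ 5.8236
y* = (k*)^α = 5.8236^0.27 ≈ 1.6092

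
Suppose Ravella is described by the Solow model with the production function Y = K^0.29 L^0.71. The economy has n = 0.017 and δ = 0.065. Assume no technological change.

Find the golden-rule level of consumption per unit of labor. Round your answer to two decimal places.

At the golden rule, f'(k) = n + δ, so α·k^(α−1) = n + δ and k_gold = (α/(n + δ))^(1/(1−α)).
k_gold = (0.29/0.082)^(1/0.71) = 3.5366^1.4085 ≈ 5.9249
c_gold = f(k_gold) − (n + δ)·k_gold = 1.6752 − 0.082×5.9249 ≈ 1.1894

c_gold ≈ 1.19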